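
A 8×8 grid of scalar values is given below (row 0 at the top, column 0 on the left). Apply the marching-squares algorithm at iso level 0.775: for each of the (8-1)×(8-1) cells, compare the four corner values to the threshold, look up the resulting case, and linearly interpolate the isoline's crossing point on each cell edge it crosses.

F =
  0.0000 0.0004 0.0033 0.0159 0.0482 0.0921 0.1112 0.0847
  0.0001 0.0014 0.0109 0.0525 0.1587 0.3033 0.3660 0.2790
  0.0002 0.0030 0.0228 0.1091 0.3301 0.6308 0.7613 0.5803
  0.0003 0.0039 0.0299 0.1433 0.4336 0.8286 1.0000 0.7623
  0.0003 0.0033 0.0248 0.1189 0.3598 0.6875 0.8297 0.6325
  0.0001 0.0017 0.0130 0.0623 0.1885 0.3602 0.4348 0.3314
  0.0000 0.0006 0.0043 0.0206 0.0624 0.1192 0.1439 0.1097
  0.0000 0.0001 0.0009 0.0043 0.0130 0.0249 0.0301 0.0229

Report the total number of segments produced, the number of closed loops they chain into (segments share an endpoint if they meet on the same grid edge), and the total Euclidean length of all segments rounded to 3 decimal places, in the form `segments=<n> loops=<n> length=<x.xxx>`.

cell (2,4): code 0100 → (2.729,5.000)–(3.000,4.864)
cell (2,5): code 1100 → (2.057,6.000)–(2.729,5.000)
cell (2,6): code 1000 → (3.000,6.947)–(2.057,6.000)
cell (3,4): code 0010 → (3.000,4.864)–(3.380,5.000)
cell (3,5): code 0111 → (3.380,5.000)–(4.000,5.615)
cell (3,6): code 1001 → (4.000,6.277)–(3.000,6.947)
cell (4,5): code 0010 → (4.000,5.615)–(4.139,6.000)
cell (4,6): code 0001 → (4.139,6.000)–(4.000,6.277)
total: 8 segments, chained into 1 closed loop(s), length Σ = 6.042652

segments=8 loops=1 length=6.043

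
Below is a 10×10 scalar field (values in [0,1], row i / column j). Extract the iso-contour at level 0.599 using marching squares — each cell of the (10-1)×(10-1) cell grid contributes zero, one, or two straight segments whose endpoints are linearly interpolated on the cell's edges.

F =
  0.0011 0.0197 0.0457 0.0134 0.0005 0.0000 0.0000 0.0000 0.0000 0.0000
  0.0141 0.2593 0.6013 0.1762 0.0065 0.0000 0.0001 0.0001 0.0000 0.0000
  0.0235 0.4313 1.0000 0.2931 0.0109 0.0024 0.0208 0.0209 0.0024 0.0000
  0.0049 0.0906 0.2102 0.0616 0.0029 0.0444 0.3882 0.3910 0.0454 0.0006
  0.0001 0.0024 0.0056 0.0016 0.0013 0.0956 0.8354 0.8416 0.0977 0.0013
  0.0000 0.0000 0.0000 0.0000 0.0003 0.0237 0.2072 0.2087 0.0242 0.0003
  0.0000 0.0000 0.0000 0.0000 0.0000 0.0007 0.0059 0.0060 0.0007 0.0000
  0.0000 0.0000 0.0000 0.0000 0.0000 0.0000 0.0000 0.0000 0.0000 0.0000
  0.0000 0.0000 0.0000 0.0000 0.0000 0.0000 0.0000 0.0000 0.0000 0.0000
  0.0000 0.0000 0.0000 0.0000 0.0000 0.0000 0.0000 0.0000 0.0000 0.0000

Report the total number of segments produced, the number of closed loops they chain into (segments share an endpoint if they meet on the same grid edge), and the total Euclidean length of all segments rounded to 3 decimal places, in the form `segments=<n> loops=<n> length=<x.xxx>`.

segments=12 loops=2 length=8.256

cell (0,1): code 0100 → (0.996,2.000)–(1.000,1.993)
cell (0,2): code 1000 → (1.000,2.005)–(0.996,2.000)
cell (1,1): code 0110 → (1.000,1.993)–(2.000,1.295)
cell (1,2): code 1001 → (2.000,2.567)–(1.000,2.005)
cell (2,1): code 0010 → (2.000,1.295)–(2.508,2.000)
cell (2,2): code 0001 → (2.508,2.000)–(2.000,2.567)
cell (3,5): code 0100 → (3.471,6.000)–(4.000,5.680)
cell (3,6): code 1100 → (3.462,7.000)–(3.471,6.000)
cell (3,7): code 1000 → (4.000,7.326)–(3.462,7.000)
cell (4,5): code 0010 → (4.000,5.680)–(4.376,6.000)
cell (4,6): code 0011 → (4.376,6.000)–(4.383,7.000)
cell (4,7): code 0001 → (4.383,7.000)–(4.000,7.326)
total: 12 segments, chained into 2 closed loop(s), length Σ = 8.255850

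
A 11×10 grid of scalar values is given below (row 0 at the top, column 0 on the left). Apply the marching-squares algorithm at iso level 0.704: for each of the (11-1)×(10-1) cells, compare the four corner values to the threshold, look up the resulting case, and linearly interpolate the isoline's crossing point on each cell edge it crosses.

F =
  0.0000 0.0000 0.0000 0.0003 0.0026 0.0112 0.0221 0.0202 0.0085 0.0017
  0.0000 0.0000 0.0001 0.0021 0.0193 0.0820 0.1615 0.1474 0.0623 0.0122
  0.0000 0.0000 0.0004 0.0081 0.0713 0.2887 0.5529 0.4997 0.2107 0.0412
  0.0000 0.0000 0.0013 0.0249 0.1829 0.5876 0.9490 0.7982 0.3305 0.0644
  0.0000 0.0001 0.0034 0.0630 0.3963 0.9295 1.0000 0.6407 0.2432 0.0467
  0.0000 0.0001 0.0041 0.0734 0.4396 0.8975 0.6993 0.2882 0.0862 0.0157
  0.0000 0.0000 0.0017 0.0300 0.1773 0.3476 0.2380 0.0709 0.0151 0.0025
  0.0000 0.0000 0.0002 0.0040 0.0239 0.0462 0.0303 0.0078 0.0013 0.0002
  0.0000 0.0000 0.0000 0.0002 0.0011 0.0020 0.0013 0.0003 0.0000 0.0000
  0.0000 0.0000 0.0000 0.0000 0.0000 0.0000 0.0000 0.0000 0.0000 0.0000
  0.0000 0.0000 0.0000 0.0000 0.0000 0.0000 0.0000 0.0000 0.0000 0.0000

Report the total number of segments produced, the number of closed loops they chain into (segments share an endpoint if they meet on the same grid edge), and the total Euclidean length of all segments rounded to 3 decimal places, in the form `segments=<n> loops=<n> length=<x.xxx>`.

cell (2,5): code 0100 → (2.381,6.000)–(3.000,5.322)
cell (2,6): code 1100 → (2.684,7.000)–(2.381,6.000)
cell (2,7): code 1000 → (3.000,7.201)–(2.684,7.000)
cell (3,4): code 0100 → (3.340,5.000)–(4.000,4.577)
cell (3,5): code 1110 → (3.000,5.322)–(3.340,5.000)
cell (3,6): code 1011 → (4.000,6.824)–(3.598,7.000)
cell (3,7): code 0001 → (3.598,7.000)–(3.000,7.201)
cell (4,4): code 0110 → (4.000,4.577)–(5.000,4.577)
cell (4,5): code 1011 → (5.000,5.976)–(4.984,6.000)
cell (4,6): code 0001 → (4.984,6.000)–(4.000,6.824)
cell (5,4): code 0010 → (5.000,4.577)–(5.352,5.000)
cell (5,5): code 0001 → (5.352,5.000)–(5.000,5.976)
total: 12 segments, chained into 1 closed loop(s), length Σ = 8.558711

segments=12 loops=1 length=8.559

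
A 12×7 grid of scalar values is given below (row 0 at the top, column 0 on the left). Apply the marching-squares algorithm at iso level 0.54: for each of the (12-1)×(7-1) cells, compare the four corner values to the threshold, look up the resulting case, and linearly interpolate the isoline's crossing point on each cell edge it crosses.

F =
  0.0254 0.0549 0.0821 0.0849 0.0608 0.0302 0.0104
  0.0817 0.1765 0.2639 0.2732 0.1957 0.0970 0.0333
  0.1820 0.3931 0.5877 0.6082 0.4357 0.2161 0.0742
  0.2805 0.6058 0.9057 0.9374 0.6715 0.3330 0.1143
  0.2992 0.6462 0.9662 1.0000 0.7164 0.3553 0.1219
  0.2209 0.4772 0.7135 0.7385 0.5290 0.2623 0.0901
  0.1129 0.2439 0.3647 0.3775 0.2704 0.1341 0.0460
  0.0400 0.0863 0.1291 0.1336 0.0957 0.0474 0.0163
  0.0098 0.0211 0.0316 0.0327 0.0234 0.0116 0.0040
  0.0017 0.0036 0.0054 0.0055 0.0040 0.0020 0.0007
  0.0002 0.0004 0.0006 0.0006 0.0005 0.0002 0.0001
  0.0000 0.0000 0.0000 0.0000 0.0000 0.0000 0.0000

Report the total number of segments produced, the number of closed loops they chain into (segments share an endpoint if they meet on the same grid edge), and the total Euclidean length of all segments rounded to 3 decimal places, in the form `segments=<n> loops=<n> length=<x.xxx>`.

segments=16 loops=1 length=11.843

cell (1,1): code 0100 → (1.853,2.000)–(2.000,1.755)
cell (1,2): code 1100 → (1.796,3.000)–(1.853,2.000)
cell (1,3): code 1000 → (2.000,3.395)–(1.796,3.000)
cell (2,0): code 0100 → (2.691,1.000)–(3.000,0.798)
cell (2,1): code 1110 → (2.000,1.755)–(2.691,1.000)
cell (2,3): code 1101 → (2.442,4.000)–(2.000,3.395)
cell (2,4): code 1000 → (3.000,4.388)–(2.442,4.000)
cell (3,0): code 0110 → (3.000,0.798)–(4.000,0.694)
cell (3,4): code 1001 → (4.000,4.489)–(3.000,4.388)
cell (4,0): code 0010 → (4.000,0.694)–(4.628,1.000)
cell (4,1): code 0111 → (4.628,1.000)–(5.000,1.266)
cell (4,3): code 1011 → (5.000,3.947)–(4.941,4.000)
cell (4,4): code 0001 → (4.941,4.000)–(4.000,4.489)
cell (5,1): code 0010 → (5.000,1.266)–(5.497,2.000)
cell (5,2): code 0011 → (5.497,2.000)–(5.550,3.000)
cell (5,3): code 0001 → (5.550,3.000)–(5.000,3.947)
total: 16 segments, chained into 1 closed loop(s), length Σ = 11.843007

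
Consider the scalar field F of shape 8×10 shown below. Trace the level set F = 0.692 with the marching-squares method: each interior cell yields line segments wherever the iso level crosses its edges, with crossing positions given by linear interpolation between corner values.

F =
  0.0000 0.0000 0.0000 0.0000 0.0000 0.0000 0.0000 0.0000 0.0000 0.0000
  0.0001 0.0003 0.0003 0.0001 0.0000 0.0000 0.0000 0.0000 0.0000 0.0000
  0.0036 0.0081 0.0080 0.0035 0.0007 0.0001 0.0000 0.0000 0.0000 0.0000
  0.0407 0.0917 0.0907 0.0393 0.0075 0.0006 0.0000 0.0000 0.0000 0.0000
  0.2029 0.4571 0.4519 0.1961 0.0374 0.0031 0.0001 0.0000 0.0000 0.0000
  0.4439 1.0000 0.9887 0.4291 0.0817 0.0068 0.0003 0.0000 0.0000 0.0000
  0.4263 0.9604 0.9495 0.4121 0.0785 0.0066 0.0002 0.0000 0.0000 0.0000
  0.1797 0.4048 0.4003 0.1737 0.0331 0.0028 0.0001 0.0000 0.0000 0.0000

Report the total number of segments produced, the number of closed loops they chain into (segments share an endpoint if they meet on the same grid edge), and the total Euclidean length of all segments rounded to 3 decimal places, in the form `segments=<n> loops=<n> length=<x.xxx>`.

segments=8 loops=1 length=6.929

cell (4,0): code 0100 → (4.433,1.000)–(5.000,0.446)
cell (4,1): code 1100 → (4.447,2.000)–(4.433,1.000)
cell (4,2): code 1000 → (5.000,2.530)–(4.447,2.000)
cell (5,0): code 0110 → (5.000,0.446)–(6.000,0.497)
cell (5,2): code 1001 → (6.000,2.479)–(5.000,2.530)
cell (6,0): code 0010 → (6.000,0.497)–(6.483,1.000)
cell (6,1): code 0011 → (6.483,1.000)–(6.469,2.000)
cell (6,2): code 0001 → (6.469,2.000)–(6.000,2.479)
total: 8 segments, chained into 1 closed loop(s), length Σ = 6.929043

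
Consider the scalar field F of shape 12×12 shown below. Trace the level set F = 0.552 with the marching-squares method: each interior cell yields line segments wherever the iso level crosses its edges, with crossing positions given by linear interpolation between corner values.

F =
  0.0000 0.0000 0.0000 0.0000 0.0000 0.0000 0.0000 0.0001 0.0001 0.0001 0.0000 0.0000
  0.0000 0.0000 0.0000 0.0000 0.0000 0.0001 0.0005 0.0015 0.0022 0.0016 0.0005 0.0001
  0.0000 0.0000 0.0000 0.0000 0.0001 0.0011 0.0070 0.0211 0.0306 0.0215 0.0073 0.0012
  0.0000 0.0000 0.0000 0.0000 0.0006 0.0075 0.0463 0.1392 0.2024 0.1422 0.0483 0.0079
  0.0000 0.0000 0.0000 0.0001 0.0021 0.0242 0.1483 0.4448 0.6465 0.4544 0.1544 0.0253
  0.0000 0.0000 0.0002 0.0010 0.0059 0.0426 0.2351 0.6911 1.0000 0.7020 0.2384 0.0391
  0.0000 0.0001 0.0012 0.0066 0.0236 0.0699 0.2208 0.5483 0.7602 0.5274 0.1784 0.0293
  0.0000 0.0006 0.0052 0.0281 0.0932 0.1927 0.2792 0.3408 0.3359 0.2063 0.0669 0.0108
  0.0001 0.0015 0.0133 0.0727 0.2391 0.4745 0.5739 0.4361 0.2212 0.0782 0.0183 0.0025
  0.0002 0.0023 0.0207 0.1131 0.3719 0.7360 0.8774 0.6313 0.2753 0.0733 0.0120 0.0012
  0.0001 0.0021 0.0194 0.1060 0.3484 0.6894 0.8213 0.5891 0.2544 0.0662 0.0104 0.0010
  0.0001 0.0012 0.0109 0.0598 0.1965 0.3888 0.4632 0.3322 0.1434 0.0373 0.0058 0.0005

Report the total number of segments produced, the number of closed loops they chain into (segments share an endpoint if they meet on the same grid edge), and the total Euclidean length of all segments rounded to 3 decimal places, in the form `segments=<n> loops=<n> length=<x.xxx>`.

cell (3,7): code 0100 → (3.787,8.000)–(4.000,7.531)
cell (3,8): code 1000 → (4.000,8.492)–(3.787,8.000)
cell (4,6): code 0100 → (4.435,7.000)–(5.000,6.695)
cell (4,7): code 1110 → (4.000,7.531)–(4.435,7.000)
cell (4,8): code 1101 → (4.394,9.000)–(4.000,8.492)
cell (4,9): code 1000 → (5.000,9.324)–(4.394,9.000)
cell (5,6): code 0010 → (5.000,6.695)–(5.974,7.000)
cell (5,7): code 0111 → (5.974,7.000)–(6.000,7.017)
cell (5,8): code 1011 → (6.000,8.894)–(5.859,9.000)
cell (5,9): code 0001 → (5.859,9.000)–(5.000,9.324)
cell (6,7): code 0010 → (6.000,7.017)–(6.491,8.000)
cell (6,8): code 0001 → (6.491,8.000)–(6.000,8.894)
cell (7,5): code 0100 → (7.926,6.000)–(8.000,5.780)
cell (7,6): code 1000 → (8.000,6.159)–(7.926,6.000)
cell (8,4): code 0100 → (8.296,5.000)–(9.000,4.495)
cell (8,5): code 1110 → (8.000,5.780)–(8.296,5.000)
cell (8,6): code 1101 → (8.594,7.000)–(8.000,6.159)
cell (8,7): code 1000 → (9.000,7.223)–(8.594,7.000)
cell (9,4): code 0110 → (9.000,4.495)–(10.000,4.597)
cell (9,7): code 1001 → (10.000,7.111)–(9.000,7.223)
cell (10,4): code 0010 → (10.000,4.597)–(10.457,5.000)
cell (10,5): code 0011 → (10.457,5.000)–(10.752,6.000)
cell (10,6): code 0011 → (10.752,6.000)–(10.144,7.000)
cell (10,7): code 0001 → (10.144,7.000)–(10.000,7.111)
total: 24 segments, chained into 2 closed loop(s), length Σ = 16.590491

segments=24 loops=2 length=16.590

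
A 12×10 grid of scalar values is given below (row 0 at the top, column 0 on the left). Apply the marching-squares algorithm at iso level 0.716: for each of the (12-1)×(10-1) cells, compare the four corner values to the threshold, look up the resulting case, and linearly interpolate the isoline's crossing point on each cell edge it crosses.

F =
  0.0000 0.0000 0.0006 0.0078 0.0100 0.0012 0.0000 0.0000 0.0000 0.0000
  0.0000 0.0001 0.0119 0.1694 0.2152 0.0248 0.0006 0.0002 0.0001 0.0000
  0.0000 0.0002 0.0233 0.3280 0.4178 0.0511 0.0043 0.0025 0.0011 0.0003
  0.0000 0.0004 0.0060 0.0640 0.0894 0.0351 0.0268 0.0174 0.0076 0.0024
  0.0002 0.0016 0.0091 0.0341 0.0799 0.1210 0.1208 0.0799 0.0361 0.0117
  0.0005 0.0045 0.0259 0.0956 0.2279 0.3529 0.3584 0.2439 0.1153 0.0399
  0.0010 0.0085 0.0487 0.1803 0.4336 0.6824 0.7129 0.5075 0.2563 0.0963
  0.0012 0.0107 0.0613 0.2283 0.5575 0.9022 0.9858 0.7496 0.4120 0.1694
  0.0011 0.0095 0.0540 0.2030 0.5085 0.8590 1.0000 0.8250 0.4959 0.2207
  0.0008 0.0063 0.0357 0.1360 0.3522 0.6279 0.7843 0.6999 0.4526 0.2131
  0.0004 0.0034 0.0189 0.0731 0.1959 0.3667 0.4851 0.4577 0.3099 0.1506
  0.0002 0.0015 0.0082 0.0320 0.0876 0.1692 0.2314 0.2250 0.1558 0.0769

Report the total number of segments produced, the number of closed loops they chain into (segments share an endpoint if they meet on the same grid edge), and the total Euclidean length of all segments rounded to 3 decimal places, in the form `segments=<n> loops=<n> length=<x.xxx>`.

segments=12 loops=1 length=9.450

cell (6,4): code 0100 → (6.153,5.000)–(7.000,4.460)
cell (6,5): code 1100 → (6.011,6.000)–(6.153,5.000)
cell (6,6): code 1100 → (6.861,7.000)–(6.011,6.000)
cell (6,7): code 1000 → (7.000,7.100)–(6.861,7.000)
cell (7,4): code 0110 → (7.000,4.460)–(8.000,4.592)
cell (7,7): code 1001 → (8.000,7.331)–(7.000,7.100)
cell (8,4): code 0010 → (8.000,4.592)–(8.619,5.000)
cell (8,5): code 0111 → (8.619,5.000)–(9.000,5.563)
cell (8,6): code 1011 → (9.000,6.809)–(8.871,7.000)
cell (8,7): code 0001 → (8.871,7.000)–(8.000,7.331)
cell (9,5): code 0010 → (9.000,5.563)–(9.228,6.000)
cell (9,6): code 0001 → (9.228,6.000)–(9.000,6.809)
total: 12 segments, chained into 1 closed loop(s), length Σ = 9.450161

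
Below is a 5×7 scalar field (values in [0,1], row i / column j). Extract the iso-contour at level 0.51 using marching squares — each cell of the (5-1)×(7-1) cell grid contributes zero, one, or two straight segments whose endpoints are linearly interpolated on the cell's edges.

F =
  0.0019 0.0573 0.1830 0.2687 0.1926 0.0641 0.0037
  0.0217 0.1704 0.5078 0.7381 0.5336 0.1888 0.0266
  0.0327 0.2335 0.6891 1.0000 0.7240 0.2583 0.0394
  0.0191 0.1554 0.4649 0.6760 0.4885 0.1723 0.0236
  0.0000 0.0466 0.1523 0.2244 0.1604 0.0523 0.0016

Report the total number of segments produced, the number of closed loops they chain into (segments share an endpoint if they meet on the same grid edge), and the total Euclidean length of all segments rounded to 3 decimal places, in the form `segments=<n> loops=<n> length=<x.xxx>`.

segments=12 loops=1 length=8.612

cell (0,2): code 0100 → (0.514,3.000)–(1.000,2.010)
cell (0,3): code 1100 → (0.931,4.000)–(0.514,3.000)
cell (0,4): code 1000 → (1.000,4.068)–(0.931,4.000)
cell (1,1): code 0100 → (1.012,2.000)–(2.000,1.607)
cell (1,2): code 1110 → (1.000,2.010)–(1.012,2.000)
cell (1,4): code 1001 → (2.000,4.460)–(1.000,4.068)
cell (2,1): code 0010 → (2.000,1.607)–(2.799,2.000)
cell (2,2): code 0111 → (2.799,2.000)–(3.000,2.214)
cell (2,3): code 1011 → (3.000,3.885)–(2.909,4.000)
cell (2,4): code 0001 → (2.909,4.000)–(2.000,4.460)
cell (3,2): code 0010 → (3.000,2.214)–(3.368,3.000)
cell (3,3): code 0001 → (3.368,3.000)–(3.000,3.885)
total: 12 segments, chained into 1 closed loop(s), length Σ = 8.611595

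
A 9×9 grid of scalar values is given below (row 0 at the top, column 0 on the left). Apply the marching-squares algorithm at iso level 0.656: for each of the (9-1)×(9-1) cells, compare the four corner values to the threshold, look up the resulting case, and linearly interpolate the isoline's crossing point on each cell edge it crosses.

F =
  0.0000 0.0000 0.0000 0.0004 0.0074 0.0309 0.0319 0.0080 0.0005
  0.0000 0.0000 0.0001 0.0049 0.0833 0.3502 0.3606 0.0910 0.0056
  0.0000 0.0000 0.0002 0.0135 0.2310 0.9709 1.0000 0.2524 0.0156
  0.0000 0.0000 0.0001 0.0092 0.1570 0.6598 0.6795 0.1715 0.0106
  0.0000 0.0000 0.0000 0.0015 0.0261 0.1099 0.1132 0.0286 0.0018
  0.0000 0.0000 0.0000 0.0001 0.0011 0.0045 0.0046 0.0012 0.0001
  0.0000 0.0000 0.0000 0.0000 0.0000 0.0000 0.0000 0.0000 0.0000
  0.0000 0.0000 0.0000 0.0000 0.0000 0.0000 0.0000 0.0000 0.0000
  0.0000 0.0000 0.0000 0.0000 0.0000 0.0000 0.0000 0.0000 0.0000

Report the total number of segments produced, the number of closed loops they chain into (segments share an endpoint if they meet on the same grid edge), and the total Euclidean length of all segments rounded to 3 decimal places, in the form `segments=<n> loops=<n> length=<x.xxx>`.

cell (1,4): code 0100 → (1.493,5.000)–(2.000,4.574)
cell (1,5): code 1100 → (1.462,6.000)–(1.493,5.000)
cell (1,6): code 1000 → (2.000,6.460)–(1.462,6.000)
cell (2,4): code 0110 → (2.000,4.574)–(3.000,4.992)
cell (2,6): code 1001 → (3.000,6.046)–(2.000,6.460)
cell (3,4): code 0010 → (3.000,4.992)–(3.007,5.000)
cell (3,5): code 0011 → (3.007,5.000)–(3.041,6.000)
cell (3,6): code 0001 → (3.041,6.000)–(3.000,6.046)
total: 8 segments, chained into 1 closed loop(s), length Σ = 5.609726

segments=8 loops=1 length=5.610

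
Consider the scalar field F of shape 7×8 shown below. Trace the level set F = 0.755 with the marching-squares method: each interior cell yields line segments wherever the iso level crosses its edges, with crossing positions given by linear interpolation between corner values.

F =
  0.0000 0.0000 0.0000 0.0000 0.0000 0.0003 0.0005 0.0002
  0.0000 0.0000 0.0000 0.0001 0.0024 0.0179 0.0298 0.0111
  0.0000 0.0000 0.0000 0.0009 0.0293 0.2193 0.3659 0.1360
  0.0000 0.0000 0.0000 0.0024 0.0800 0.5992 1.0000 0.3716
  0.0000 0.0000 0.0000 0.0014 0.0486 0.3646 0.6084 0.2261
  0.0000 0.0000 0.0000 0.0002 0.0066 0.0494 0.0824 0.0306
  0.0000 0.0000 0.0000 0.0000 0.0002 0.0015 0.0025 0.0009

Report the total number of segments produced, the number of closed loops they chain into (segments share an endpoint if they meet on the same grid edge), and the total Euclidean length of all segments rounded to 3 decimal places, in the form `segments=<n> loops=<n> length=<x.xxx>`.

segments=4 loops=1 length=2.884

cell (2,5): code 0100 → (2.614,6.000)–(3.000,5.389)
cell (2,6): code 1000 → (3.000,6.390)–(2.614,6.000)
cell (3,5): code 0010 → (3.000,5.389)–(3.626,6.000)
cell (3,6): code 0001 → (3.626,6.000)–(3.000,6.390)
total: 4 segments, chained into 1 closed loop(s), length Σ = 2.883916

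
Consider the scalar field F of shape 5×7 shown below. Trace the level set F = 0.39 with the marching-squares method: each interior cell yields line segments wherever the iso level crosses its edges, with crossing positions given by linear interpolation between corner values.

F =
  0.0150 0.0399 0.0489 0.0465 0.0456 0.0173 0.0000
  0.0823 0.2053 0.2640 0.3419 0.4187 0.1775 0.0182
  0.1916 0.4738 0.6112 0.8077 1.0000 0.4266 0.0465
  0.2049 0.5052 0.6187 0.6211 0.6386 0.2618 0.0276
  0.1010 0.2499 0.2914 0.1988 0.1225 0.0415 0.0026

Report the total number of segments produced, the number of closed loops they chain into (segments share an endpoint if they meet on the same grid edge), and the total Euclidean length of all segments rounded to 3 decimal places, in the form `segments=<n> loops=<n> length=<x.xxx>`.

cell (0,3): code 0100 → (0.923,4.000)–(1.000,3.626)
cell (0,4): code 1000 → (1.000,4.119)–(0.923,4.000)
cell (1,0): code 0100 → (1.688,1.000)–(2.000,0.703)
cell (1,1): code 1100 → (1.363,2.000)–(1.688,1.000)
cell (1,2): code 1100 → (1.103,3.000)–(1.363,2.000)
cell (1,3): code 1110 → (1.000,3.626)–(1.103,3.000)
cell (1,4): code 1101 → (1.853,5.000)–(1.000,4.119)
cell (1,5): code 1000 → (2.000,5.096)–(1.853,5.000)
cell (2,0): code 0110 → (2.000,0.703)–(3.000,0.616)
cell (2,4): code 1011 → (3.000,4.660)–(2.222,5.000)
cell (2,5): code 0001 → (2.222,5.000)–(2.000,5.096)
cell (3,0): code 0010 → (3.000,0.616)–(3.451,1.000)
cell (3,1): code 0011 → (3.451,1.000)–(3.699,2.000)
cell (3,2): code 0011 → (3.699,2.000)–(3.547,3.000)
cell (3,3): code 0011 → (3.547,3.000)–(3.482,4.000)
cell (3,4): code 0001 → (3.482,4.000)–(3.000,4.660)
total: 16 segments, chained into 1 closed loop(s), length Σ = 11.623196

segments=16 loops=1 length=11.623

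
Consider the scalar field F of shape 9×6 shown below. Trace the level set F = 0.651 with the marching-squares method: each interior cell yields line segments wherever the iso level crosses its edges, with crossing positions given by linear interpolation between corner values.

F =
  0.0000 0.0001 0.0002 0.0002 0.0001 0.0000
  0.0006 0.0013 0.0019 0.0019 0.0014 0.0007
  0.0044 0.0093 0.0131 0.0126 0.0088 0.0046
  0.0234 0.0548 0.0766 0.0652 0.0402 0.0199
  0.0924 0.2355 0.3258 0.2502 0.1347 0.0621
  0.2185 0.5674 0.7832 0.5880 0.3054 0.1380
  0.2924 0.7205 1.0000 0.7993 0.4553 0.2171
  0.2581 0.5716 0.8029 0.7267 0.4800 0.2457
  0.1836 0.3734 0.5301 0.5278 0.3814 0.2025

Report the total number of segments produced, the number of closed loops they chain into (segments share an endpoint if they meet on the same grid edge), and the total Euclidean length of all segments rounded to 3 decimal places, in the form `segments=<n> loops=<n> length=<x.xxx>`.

cell (4,1): code 0100 → (4.711,2.000)–(5.000,1.387)
cell (4,2): code 1000 → (5.000,2.677)–(4.711,2.000)
cell (5,0): code 0100 → (5.546,1.000)–(6.000,0.838)
cell (5,1): code 1110 → (5.000,1.387)–(5.546,1.000)
cell (5,2): code 1101 → (5.298,3.000)–(5.000,2.677)
cell (5,3): code 1000 → (6.000,3.431)–(5.298,3.000)
cell (6,0): code 0010 → (6.000,0.838)–(6.467,1.000)
cell (6,1): code 0111 → (6.467,1.000)–(7.000,1.343)
cell (6,3): code 1001 → (7.000,3.307)–(6.000,3.431)
cell (7,1): code 0010 → (7.000,1.343)–(7.557,2.000)
cell (7,2): code 0011 → (7.557,2.000)–(7.381,3.000)
cell (7,3): code 0001 → (7.381,3.000)–(7.000,3.307)
total: 12 segments, chained into 1 closed loop(s), length Σ = 8.329746

segments=12 loops=1 length=8.330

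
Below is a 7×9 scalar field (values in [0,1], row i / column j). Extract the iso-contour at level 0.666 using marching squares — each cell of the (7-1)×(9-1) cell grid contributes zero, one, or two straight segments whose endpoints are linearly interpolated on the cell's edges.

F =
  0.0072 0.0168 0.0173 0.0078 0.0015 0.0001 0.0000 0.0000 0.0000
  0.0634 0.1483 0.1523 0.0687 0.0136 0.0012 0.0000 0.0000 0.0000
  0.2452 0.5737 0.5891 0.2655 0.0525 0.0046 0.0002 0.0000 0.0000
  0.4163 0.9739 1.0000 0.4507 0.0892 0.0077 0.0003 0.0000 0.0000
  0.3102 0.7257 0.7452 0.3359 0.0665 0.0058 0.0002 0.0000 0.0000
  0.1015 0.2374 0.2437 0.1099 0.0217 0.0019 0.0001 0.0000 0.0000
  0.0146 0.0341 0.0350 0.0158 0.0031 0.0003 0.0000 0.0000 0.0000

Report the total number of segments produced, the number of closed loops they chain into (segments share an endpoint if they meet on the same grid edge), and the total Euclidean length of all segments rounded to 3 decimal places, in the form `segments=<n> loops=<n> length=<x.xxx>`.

segments=8 loops=1 length=6.565

cell (2,0): code 0100 → (2.231,1.000)–(3.000,0.448)
cell (2,1): code 1100 → (2.187,2.000)–(2.231,1.000)
cell (2,2): code 1000 → (3.000,2.608)–(2.187,2.000)
cell (3,0): code 0110 → (3.000,0.448)–(4.000,0.856)
cell (3,2): code 1001 → (4.000,2.194)–(3.000,2.608)
cell (4,0): code 0010 → (4.000,0.856)–(4.122,1.000)
cell (4,1): code 0011 → (4.122,1.000)–(4.158,2.000)
cell (4,2): code 0001 → (4.158,2.000)–(4.000,2.194)
total: 8 segments, chained into 1 closed loop(s), length Σ = 6.564869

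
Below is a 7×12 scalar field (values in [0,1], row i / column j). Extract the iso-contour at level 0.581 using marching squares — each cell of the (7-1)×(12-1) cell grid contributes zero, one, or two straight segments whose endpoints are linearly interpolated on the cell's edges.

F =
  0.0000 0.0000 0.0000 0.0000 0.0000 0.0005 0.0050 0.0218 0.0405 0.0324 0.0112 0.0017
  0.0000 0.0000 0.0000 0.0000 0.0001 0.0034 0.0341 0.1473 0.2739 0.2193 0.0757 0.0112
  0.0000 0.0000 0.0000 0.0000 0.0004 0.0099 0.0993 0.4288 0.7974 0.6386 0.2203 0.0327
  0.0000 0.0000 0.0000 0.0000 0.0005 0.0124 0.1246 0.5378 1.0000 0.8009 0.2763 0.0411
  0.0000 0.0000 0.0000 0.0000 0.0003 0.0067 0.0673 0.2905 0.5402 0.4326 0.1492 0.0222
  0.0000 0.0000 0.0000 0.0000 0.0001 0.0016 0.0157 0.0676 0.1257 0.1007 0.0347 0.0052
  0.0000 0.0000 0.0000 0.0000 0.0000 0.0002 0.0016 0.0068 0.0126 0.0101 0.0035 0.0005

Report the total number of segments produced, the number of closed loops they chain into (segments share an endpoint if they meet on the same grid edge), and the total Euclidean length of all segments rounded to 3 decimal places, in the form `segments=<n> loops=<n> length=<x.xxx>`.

segments=8 loops=1 length=7.102

cell (1,7): code 0100 → (1.587,8.000)–(2.000,7.413)
cell (1,8): code 1100 → (1.863,9.000)–(1.587,8.000)
cell (1,9): code 1000 → (2.000,9.138)–(1.863,9.000)
cell (2,7): code 0110 → (2.000,7.413)–(3.000,7.093)
cell (2,9): code 1001 → (3.000,9.419)–(2.000,9.138)
cell (3,7): code 0010 → (3.000,7.093)–(3.911,8.000)
cell (3,8): code 0011 → (3.911,8.000)–(3.597,9.000)
cell (3,9): code 0001 → (3.597,9.000)–(3.000,9.419)
total: 8 segments, chained into 1 closed loop(s), length Σ = 7.101655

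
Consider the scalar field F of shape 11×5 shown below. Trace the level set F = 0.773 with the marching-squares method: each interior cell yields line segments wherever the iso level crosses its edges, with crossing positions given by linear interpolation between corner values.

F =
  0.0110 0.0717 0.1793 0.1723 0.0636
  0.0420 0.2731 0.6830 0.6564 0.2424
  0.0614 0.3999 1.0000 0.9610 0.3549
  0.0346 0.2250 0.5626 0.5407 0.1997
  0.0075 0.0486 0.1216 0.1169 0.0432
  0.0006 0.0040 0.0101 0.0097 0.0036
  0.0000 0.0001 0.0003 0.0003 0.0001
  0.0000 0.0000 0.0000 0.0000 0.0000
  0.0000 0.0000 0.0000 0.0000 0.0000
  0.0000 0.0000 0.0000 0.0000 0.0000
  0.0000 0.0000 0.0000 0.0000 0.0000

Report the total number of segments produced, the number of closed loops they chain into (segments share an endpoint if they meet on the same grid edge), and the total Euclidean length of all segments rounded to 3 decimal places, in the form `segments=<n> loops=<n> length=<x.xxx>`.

cell (1,1): code 0100 → (1.284,2.000)–(2.000,1.622)
cell (1,2): code 1100 → (1.383,3.000)–(1.284,2.000)
cell (1,3): code 1000 → (2.000,3.310)–(1.383,3.000)
cell (2,1): code 0010 → (2.000,1.622)–(2.519,2.000)
cell (2,2): code 0011 → (2.519,2.000)–(2.447,3.000)
cell (2,3): code 0001 → (2.447,3.000)–(2.000,3.310)
total: 6 segments, chained into 1 closed loop(s), length Σ = 4.694589

segments=6 loops=1 length=4.695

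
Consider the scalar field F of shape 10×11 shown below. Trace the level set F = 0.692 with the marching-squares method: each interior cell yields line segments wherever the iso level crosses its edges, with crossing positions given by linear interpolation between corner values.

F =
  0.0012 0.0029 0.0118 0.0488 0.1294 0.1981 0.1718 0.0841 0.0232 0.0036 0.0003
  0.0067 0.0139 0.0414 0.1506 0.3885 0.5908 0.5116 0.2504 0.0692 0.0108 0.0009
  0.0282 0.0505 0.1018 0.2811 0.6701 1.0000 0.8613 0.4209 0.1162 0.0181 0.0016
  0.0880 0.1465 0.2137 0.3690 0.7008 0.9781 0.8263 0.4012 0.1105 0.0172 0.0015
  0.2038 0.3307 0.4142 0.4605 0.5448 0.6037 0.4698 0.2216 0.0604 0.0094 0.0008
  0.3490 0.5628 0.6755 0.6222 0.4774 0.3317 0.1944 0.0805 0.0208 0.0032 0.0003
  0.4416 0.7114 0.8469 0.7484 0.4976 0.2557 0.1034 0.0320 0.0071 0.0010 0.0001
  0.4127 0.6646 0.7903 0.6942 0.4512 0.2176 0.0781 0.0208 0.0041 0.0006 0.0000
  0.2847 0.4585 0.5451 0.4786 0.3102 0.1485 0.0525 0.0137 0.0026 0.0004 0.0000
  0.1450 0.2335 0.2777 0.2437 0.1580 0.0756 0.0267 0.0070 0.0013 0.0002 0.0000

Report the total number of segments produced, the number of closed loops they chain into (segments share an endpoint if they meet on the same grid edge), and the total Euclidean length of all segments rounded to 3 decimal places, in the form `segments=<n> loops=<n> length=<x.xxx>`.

segments=20 loops=2 length=14.758

cell (1,4): code 0100 → (1.247,5.000)–(2.000,4.066)
cell (1,5): code 1100 → (1.516,6.000)–(1.247,5.000)
cell (1,6): code 1000 → (2.000,6.384)–(1.516,6.000)
cell (2,3): code 0100 → (2.713,4.000)–(3.000,3.973)
cell (2,4): code 1110 → (2.000,4.066)–(2.713,4.000)
cell (2,6): code 1001 → (3.000,6.316)–(2.000,6.384)
cell (3,3): code 0010 → (3.000,3.973)–(3.056,4.000)
cell (3,4): code 0011 → (3.056,4.000)–(3.764,5.000)
cell (3,5): code 0011 → (3.764,5.000)–(3.377,6.000)
cell (3,6): code 0001 → (3.377,6.000)–(3.000,6.316)
cell (5,0): code 0100 → (5.869,1.000)–(6.000,0.928)
cell (5,1): code 1100 → (5.096,2.000)–(5.869,1.000)
cell (5,2): code 1100 → (5.553,3.000)–(5.096,2.000)
cell (5,3): code 1000 → (6.000,3.225)–(5.553,3.000)
cell (6,0): code 0010 → (6.000,0.928)–(6.415,1.000)
cell (6,1): code 0111 → (6.415,1.000)–(7.000,1.218)
cell (6,3): code 1001 → (7.000,3.009)–(6.000,3.225)
cell (7,1): code 0010 → (7.000,1.218)–(7.401,2.000)
cell (7,2): code 0011 → (7.401,2.000)–(7.010,3.000)
cell (7,3): code 0001 → (7.010,3.000)–(7.000,3.009)
total: 20 segments, chained into 2 closed loop(s), length Σ = 14.758367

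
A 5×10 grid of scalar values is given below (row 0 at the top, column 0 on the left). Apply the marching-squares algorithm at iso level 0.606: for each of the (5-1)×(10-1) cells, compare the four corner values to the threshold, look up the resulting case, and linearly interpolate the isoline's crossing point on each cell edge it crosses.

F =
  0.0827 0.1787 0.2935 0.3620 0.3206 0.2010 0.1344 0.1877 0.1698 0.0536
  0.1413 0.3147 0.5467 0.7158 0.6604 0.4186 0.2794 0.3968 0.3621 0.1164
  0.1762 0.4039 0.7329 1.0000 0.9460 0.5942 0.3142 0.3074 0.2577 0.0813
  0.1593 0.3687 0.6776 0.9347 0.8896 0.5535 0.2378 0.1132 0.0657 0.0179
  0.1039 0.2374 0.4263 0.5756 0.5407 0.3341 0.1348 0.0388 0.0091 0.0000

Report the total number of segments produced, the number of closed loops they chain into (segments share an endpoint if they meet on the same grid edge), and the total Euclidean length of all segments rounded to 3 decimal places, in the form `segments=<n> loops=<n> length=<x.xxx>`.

cell (0,2): code 0100 → (0.690,3.000)–(1.000,2.351)
cell (0,3): code 1100 → (0.840,4.000)–(0.690,3.000)
cell (0,4): code 1000 → (1.000,4.225)–(0.840,4.000)
cell (1,1): code 0100 → (1.318,2.000)–(2.000,1.614)
cell (1,2): code 1110 → (1.000,2.351)–(1.318,2.000)
cell (1,4): code 1001 → (2.000,4.966)–(1.000,4.225)
cell (2,1): code 0110 → (2.000,1.614)–(3.000,1.768)
cell (2,4): code 1001 → (3.000,4.844)–(2.000,4.966)
cell (3,1): code 0010 → (3.000,1.768)–(3.285,2.000)
cell (3,2): code 0011 → (3.285,2.000)–(3.915,3.000)
cell (3,3): code 0011 → (3.915,3.000)–(3.813,4.000)
cell (3,4): code 0001 → (3.813,4.000)–(3.000,4.844)
total: 12 segments, chained into 1 closed loop(s), length Σ = 10.254308

segments=12 loops=1 length=10.254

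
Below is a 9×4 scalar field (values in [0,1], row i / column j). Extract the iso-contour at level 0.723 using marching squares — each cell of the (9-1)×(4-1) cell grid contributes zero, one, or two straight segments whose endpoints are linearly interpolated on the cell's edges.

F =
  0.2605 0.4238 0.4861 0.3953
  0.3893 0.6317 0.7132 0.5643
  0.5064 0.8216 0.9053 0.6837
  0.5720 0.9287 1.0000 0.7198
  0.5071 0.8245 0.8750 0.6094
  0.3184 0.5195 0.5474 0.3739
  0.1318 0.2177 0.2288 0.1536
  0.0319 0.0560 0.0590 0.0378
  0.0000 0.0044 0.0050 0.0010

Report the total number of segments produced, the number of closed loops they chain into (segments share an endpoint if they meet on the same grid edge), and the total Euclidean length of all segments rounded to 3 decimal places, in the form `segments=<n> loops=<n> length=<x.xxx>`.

cell (1,0): code 0100 → (1.481,1.000)–(2.000,0.687)
cell (1,1): code 1100 → (1.051,2.000)–(1.481,1.000)
cell (1,2): code 1000 → (2.000,2.823)–(1.051,2.000)
cell (2,0): code 0110 → (2.000,0.687)–(3.000,0.423)
cell (2,2): code 1001 → (3.000,2.989)–(2.000,2.823)
cell (3,0): code 0110 → (3.000,0.423)–(4.000,0.680)
cell (3,2): code 1001 → (4.000,2.572)–(3.000,2.989)
cell (4,0): code 0010 → (4.000,0.680)–(4.333,1.000)
cell (4,1): code 0011 → (4.333,1.000)–(4.464,2.000)
cell (4,2): code 0001 → (4.464,2.000)–(4.000,2.572)
total: 10 segments, chained into 1 closed loop(s), length Σ = 9.320927

segments=10 loops=1 length=9.321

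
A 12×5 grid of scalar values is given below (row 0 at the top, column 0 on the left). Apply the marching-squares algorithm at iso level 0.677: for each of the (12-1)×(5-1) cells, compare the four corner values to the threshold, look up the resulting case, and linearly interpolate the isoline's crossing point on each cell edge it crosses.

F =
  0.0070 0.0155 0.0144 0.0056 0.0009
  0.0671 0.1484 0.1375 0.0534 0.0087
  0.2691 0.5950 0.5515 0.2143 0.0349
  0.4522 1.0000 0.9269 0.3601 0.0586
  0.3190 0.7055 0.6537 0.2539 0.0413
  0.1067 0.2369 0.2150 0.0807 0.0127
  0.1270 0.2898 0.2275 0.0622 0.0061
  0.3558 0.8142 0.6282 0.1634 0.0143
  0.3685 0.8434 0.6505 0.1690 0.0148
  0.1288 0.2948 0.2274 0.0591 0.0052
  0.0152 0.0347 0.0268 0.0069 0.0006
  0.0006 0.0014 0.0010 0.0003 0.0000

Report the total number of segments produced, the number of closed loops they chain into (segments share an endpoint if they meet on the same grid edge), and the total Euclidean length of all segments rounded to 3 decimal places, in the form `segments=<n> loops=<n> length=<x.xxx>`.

segments=14 loops=2 length=10.614

cell (2,0): code 0100 → (2.202,1.000)–(3.000,0.410)
cell (2,1): code 1100 → (2.334,2.000)–(2.202,1.000)
cell (2,2): code 1000 → (3.000,2.441)–(2.334,2.000)
cell (3,0): code 0110 → (3.000,0.410)–(4.000,0.926)
cell (3,1): code 1011 → (4.000,1.550)–(3.915,2.000)
cell (3,2): code 0001 → (3.915,2.000)–(3.000,2.441)
cell (4,0): code 0010 → (4.000,0.926)–(4.061,1.000)
cell (4,1): code 0001 → (4.061,1.000)–(4.000,1.550)
cell (6,0): code 0100 → (6.738,1.000)–(7.000,0.701)
cell (6,1): code 1000 → (7.000,1.738)–(6.738,1.000)
cell (7,0): code 0110 → (7.000,0.701)–(8.000,0.650)
cell (7,1): code 1001 → (8.000,1.863)–(7.000,1.738)
cell (8,0): code 0010 → (8.000,0.650)–(8.303,1.000)
cell (8,1): code 0001 → (8.303,1.000)–(8.000,1.863)
total: 14 segments, chained into 2 closed loop(s), length Σ = 10.613657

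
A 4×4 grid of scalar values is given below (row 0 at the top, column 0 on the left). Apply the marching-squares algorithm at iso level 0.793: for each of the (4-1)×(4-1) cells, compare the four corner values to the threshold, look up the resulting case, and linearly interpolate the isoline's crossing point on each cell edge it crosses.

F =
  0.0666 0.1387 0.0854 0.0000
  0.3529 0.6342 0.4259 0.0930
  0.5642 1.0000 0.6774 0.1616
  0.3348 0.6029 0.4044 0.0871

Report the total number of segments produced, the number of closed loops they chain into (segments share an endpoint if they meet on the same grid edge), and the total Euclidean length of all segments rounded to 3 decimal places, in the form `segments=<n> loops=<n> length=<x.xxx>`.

cell (1,0): code 0100 → (1.434,1.000)–(2.000,0.525)
cell (1,1): code 1000 → (2.000,1.642)–(1.434,1.000)
cell (2,0): code 0010 → (2.000,0.525)–(2.521,1.000)
cell (2,1): code 0001 → (2.521,1.000)–(2.000,1.642)
total: 4 segments, chained into 1 closed loop(s), length Σ = 3.126296

segments=4 loops=1 length=3.126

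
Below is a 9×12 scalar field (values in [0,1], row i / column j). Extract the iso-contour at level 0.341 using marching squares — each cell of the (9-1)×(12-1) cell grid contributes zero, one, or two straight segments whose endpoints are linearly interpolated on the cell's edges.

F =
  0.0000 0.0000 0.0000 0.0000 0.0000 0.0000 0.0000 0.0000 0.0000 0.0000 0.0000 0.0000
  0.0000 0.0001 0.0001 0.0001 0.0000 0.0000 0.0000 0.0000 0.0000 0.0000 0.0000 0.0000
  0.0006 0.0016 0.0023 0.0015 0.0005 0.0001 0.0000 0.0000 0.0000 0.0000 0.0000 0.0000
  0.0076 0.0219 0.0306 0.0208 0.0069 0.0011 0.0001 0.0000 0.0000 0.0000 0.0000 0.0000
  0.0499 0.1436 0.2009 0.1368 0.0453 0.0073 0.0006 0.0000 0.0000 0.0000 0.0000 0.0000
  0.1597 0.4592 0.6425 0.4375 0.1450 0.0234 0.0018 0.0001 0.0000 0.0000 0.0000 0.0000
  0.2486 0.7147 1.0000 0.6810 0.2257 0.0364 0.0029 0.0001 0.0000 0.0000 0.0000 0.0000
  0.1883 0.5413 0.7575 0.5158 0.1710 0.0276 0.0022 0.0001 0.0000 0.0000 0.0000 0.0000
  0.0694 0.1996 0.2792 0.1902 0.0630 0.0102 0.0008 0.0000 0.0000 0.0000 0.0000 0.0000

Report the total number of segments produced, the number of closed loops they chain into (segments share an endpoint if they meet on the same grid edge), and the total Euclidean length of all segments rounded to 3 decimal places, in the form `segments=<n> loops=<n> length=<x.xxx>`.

segments=12 loops=1 length=10.981

cell (4,0): code 0100 → (4.625,1.000)–(5.000,0.605)
cell (4,1): code 1100 → (4.317,2.000)–(4.625,1.000)
cell (4,2): code 1100 → (4.679,3.000)–(4.317,2.000)
cell (4,3): code 1000 → (5.000,3.330)–(4.679,3.000)
cell (5,0): code 0110 → (5.000,0.605)–(6.000,0.198)
cell (5,3): code 1001 → (6.000,3.747)–(5.000,3.330)
cell (6,0): code 0110 → (6.000,0.198)–(7.000,0.433)
cell (6,3): code 1001 → (7.000,3.507)–(6.000,3.747)
cell (7,0): code 0010 → (7.000,0.433)–(7.586,1.000)
cell (7,1): code 0011 → (7.586,1.000)–(7.871,2.000)
cell (7,2): code 0011 → (7.871,2.000)–(7.537,3.000)
cell (7,3): code 0001 → (7.537,3.000)–(7.000,3.507)
total: 12 segments, chained into 1 closed loop(s), length Σ = 10.980954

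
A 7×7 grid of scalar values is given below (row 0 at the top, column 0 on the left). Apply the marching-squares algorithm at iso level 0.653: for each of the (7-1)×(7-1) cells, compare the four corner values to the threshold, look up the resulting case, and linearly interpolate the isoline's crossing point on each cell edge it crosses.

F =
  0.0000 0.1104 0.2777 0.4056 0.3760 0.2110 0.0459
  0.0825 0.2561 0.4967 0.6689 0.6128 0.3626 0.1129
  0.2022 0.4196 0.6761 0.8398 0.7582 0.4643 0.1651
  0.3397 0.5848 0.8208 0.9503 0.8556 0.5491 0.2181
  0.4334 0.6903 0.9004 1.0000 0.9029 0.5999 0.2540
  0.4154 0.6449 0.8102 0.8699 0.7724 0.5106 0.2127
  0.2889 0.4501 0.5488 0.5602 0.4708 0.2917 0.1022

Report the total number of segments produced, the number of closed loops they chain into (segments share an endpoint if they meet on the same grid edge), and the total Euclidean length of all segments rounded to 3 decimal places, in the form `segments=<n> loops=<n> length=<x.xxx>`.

cell (0,2): code 0100 → (0.940,3.000)–(1.000,2.908)
cell (0,3): code 1000 → (1.000,3.283)–(0.940,3.000)
cell (1,1): code 0100 → (1.871,2.000)–(2.000,1.910)
cell (1,2): code 1110 → (1.000,2.908)–(1.871,2.000)
cell (1,3): code 1101 → (1.276,4.000)–(1.000,3.283)
cell (1,4): code 1000 → (2.000,4.358)–(1.276,4.000)
cell (2,1): code 0110 → (2.000,1.910)–(3.000,1.289)
cell (2,4): code 1001 → (3.000,4.661)–(2.000,4.358)
cell (3,0): code 0100 → (3.646,1.000)–(4.000,0.855)
cell (3,1): code 1110 → (3.000,1.289)–(3.646,1.000)
cell (3,4): code 1001 → (4.000,4.825)–(3.000,4.661)
cell (4,0): code 0010 → (4.000,0.855)–(4.822,1.000)
cell (4,1): code 0111 → (4.822,1.000)–(5.000,1.049)
cell (4,4): code 1001 → (5.000,4.456)–(4.000,4.825)
cell (5,1): code 0010 → (5.000,1.049)–(5.601,2.000)
cell (5,2): code 0011 → (5.601,2.000)–(5.700,3.000)
cell (5,3): code 0011 → (5.700,3.000)–(5.396,4.000)
cell (5,4): code 0001 → (5.396,4.000)–(5.000,4.456)
total: 18 segments, chained into 1 closed loop(s), length Σ = 13.580781

segments=18 loops=1 length=13.581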